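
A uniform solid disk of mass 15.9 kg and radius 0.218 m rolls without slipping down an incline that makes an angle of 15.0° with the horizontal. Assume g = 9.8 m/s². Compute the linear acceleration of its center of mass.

a ≈ 1.69 m/s²

Translation along the incline: Mg sinθ − f = Ma.
Rotation about the center: fR = Iα with I = ½MR². No-slip gives a = αR, so f = (I/R²)a = (1/2)M a.
Substituting: Mg sinθ = (1 + 0.5000)Ma, so a = g sinθ/(1 + 0.5000) = (9.8) sin 15.0° / 1.500 = 1.691 m/s².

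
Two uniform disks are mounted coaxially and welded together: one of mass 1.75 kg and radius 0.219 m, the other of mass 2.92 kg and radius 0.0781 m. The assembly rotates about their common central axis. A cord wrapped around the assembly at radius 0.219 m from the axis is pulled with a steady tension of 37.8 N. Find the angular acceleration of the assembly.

α ≈ 163 rad/s²

I = ½M₁R₁² + ½M₂R₂² = ½(1.75)(0.219)² + ½(2.92)(0.0781)² = 0.05087 kg·m².
τ = F r = (37.8)(0.219) = 8.278 N·m.
α = τ/I = 8.278/0.05087 = 162.7 rad/s².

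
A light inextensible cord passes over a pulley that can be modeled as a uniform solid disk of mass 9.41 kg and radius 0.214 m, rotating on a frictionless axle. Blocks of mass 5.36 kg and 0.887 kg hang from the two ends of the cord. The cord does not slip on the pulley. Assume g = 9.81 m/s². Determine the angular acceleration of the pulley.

α ≈ 18.7 rad/s²

I = ½MR² = (1/2)(9.41)(0.214)² = 0.2155 kg·m².
Heavier block: m₁g − T₁ = m₁a. Lighter block: T₂ − m₂g = m₂a.
Pulley: (T₁ − T₂)R = Iα = I(a/R), so T₁ − T₂ = (I/R²)a = (1/2)M_p a = 4.705·a.
Adding the three: (m₁ − m₂)g = (m₁ + m₂ + 4.705)a, so a = (5.36 − 0.887)(9.81)/(5.36 + 0.887 + 4.705) = 4.007 m/s².
α = a/R = 4.007/0.214 = 18.72 rad/s².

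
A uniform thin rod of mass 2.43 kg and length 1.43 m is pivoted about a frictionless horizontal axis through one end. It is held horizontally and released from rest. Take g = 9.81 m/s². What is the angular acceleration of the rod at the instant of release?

About the pivot, I = (1/3)ML² = (1/3)(2.43)(1.43)² = 1.656 kg·m².
The weight acts at the center, a distance L/2 = 0.7150 m from the pivot; τ = Mg(L/2) = 17.04 N·m.
α = τ/I = 17.04/1.656 = 10.29 rad/s².

α ≈ 10.3 rad/s²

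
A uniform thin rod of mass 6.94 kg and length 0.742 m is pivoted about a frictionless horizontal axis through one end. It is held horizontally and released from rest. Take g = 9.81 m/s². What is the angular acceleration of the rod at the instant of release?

α ≈ 19.8 rad/s²

About the pivot, I = (1/3)ML² = (1/3)(6.94)(0.742)² = 1.274 kg·m².
The weight acts at the center, a distance L/2 = 0.3710 m from the pivot; τ = Mg(L/2) = 25.26 N·m.
α = τ/I = 25.26/1.274 = 19.83 rad/s².
(Equivalently α = (3g/(2L)) = 19.83 rad/s².)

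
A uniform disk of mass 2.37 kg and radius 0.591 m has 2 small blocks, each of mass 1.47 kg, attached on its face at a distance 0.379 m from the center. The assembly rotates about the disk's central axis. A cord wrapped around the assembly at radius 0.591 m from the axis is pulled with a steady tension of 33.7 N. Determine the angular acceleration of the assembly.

I_disk = ½MR² = ½(2.37)(0.591)² = 0.4139 kg·m².
I_blocks = 2·m·r² = 2(1.47)(0.379)² = 0.4223 kg·m².
Total I = 0.8362 kg·m².
τ = F r = (33.7)(0.591) = 19.92 N·m.
α = τ/I = 19.92/0.8362 = 23.82 rad/s².

α ≈ 23.8 rad/s²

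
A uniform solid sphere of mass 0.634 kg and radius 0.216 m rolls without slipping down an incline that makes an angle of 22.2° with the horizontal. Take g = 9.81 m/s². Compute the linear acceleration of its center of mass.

a ≈ 2.65 m/s²

Translation along the incline: Mg sinθ − f = Ma.
Rotation about the center: fR = Iα with I = (2/5)MR². No-slip gives a = αR, so f = (I/R²)a = (2/5)M a.
Substituting: Mg sinθ = (1 + 0.4000)Ma, so a = g sinθ/(1 + 0.4000) = (9.81) sin 22.2° / 1.400 = 2.648 m/s².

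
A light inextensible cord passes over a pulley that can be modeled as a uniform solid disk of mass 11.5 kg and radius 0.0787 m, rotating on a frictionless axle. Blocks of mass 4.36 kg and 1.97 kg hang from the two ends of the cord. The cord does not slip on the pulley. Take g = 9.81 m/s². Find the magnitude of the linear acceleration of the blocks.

I = ½MR² = (1/2)(11.5)(0.0787)² = 0.03561 kg·m².
Heavier block: m₁g − T₁ = m₁a. Lighter block: T₂ − m₂g = m₂a.
Pulley: (T₁ − T₂)R = Iα = I(a/R), so T₁ − T₂ = (I/R²)a = (1/2)M_p a = 5.750·a.
Adding the three: (m₁ − m₂)g = (m₁ + m₂ + 5.750)a, so a = (4.36 − 1.97)(9.81)/(4.36 + 1.97 + 5.750) = 1.941 m/s².

a ≈ 1.94 m/s²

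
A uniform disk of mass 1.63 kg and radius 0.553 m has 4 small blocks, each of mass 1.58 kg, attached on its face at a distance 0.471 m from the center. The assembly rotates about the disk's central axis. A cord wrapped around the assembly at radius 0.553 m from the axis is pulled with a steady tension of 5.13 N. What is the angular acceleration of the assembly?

α ≈ 1.72 rad/s²

I_disk = ½MR² = ½(1.63)(0.553)² = 0.2492 kg·m².
I_blocks = 4·m·r² = 4(1.58)(0.471)² = 1.402 kg·m².
Total I = 1.651 kg·m².
τ = F r = (5.13)(0.553) = 2.837 N·m.
α = τ/I = 2.837/1.651 = 1.718 rad/s².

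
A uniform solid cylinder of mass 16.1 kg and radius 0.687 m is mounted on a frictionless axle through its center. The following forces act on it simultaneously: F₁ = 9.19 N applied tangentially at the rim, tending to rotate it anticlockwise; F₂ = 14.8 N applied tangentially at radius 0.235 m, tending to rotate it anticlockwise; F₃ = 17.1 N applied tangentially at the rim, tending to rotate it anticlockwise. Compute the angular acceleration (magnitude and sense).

I = ½MR² = (1/2)(16.1)(0.687)² = 3.799 kg·m².
Taking anticlockwise as positive: τ₁ = +(9.19)(0.687) = +6.314 N·m; τ₂ = +(14.8)(0.235) = +3.478 N·m; τ₃ = +(17.1)(0.687) = +11.75 N·m.
Net torque τ = 21.54 N·m.
α = τ/I = 21.54/3.799 = 5.669 rad/s².

α ≈ 5.67 rad/s², anticlockwise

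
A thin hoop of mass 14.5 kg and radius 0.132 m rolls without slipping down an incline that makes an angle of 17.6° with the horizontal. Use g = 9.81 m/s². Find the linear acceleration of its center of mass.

Translation along the incline: Mg sinθ − f = Ma.
Rotation about the center: fR = Iα with I = MR². No-slip gives a = αR, so f = (I/R²)a = M a.
Substituting: Mg sinθ = (1 + 1.000)Ma, so a = g sinθ/(1 + 1.000) = (9.81) sin 17.6° / 2.000 = 1.483 m/s².

a ≈ 1.48 m/s²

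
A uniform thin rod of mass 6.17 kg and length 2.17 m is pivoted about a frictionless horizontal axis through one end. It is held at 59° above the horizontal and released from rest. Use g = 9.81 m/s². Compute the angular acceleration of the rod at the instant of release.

α ≈ 3.49 rad/s²

About the pivot, I = (1/3)ML² = (1/3)(6.17)(2.17)² = 9.685 kg·m².
The weight acts at the center, a distance L/2 = 1.085 m from the pivot; τ = Mg(L/2) cos 59° = 33.82 N·m.
α = τ/I = 33.82/9.685 = 3.493 rad/s².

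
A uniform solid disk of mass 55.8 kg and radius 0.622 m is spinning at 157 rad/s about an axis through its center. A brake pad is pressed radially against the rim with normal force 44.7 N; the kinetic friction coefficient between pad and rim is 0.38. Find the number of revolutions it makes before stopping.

≈ 2000 revolutions

I = ½MR² = (1/2)(55.8)(0.622)² = 10.79 kg·m².
Friction force f = μN = (0.38)(44.7) = 16.99 N at the rim; torque magnitude τ = fR = 10.57 N·m, opposing ω.
|α| = τ/I = 10.57/10.79 = 0.9788 rad/s² (deceleration).
ω² = ω₀² − 2|α|θ with ω = 0 ⇒ θ = ω₀²/(2|α|) = 12590 rad = 2004 rev.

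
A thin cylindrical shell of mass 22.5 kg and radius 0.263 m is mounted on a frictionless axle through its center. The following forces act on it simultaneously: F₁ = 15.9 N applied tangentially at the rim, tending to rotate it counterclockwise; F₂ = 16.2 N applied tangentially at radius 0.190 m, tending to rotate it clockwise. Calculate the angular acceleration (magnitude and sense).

α ≈ 0.709 rad/s², counterclockwise

I = MR² = (22.5)(0.263)² = 1.556 kg·m².
Taking counterclockwise as positive: τ₁ = +(15.9)(0.263) = +4.182 N·m; τ₂ = −(16.2)(0.190) = −3.078 N·m.
Net torque τ = 1.104 N·m.
α = τ/I = 1.104/1.556 = 0.7092 rad/s².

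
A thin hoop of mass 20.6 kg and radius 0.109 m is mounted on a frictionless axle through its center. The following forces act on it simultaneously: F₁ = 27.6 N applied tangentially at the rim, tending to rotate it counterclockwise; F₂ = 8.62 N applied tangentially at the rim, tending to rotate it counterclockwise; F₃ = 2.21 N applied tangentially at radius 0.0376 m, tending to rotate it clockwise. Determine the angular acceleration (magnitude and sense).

I = MR² = (20.6)(0.109)² = 0.2447 kg·m².
Taking counterclockwise as positive: τ₁ = +(27.6)(0.109) = +3.008 N·m; τ₂ = +(8.62)(0.109) = +0.9396 N·m; τ₃ = −(2.21)(0.0376) = −0.08310 N·m.
Net torque τ = 3.865 N·m.
α = τ/I = 3.865/0.2447 = 15.79 rad/s².

α ≈ 15.8 rad/s², counterclockwise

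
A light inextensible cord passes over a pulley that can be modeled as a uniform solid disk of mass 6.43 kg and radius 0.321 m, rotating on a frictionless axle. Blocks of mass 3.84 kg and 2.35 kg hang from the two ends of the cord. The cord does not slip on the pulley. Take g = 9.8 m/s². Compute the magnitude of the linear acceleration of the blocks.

a ≈ 1.55 m/s²

I = ½MR² = (1/2)(6.43)(0.321)² = 0.3313 kg·m².
Heavier block: m₁g − T₁ = m₁a. Lighter block: T₂ − m₂g = m₂a.
Pulley: (T₁ − T₂)R = Iα = I(a/R), so T₁ − T₂ = (I/R²)a = (1/2)M_p a = 3.215·a.
Adding the three: (m₁ − m₂)g = (m₁ + m₂ + 3.215)a, so a = (3.84 − 2.35)(9.8)/(3.84 + 2.35 + 3.215) = 1.553 m/s².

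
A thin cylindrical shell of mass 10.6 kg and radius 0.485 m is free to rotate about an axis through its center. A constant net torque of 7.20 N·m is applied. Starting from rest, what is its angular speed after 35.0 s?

ω ≈ 101 rad/s

I = MR² = (10.6)(0.485)² = 2.493 kg·m².
α = τ/I = 7.20/2.493 = 2.888 rad/s².
ω = ω₀ + αt = 0 + (2.888)(35.0) = 101.1 rad/s.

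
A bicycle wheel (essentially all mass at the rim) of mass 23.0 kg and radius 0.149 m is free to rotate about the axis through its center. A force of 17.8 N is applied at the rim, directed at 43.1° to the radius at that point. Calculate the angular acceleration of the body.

I = MR² = (23.0)(0.149)² = 0.5106 kg·m².
Only the tangential component produces torque: τ = F R sinθ = (17.8)(0.149) sin 43.1° = 1.812 N·m.
From τ = Iα: α = 1.812/0.5106 = 3.549 rad/s².

α ≈ 3.55 rad/s²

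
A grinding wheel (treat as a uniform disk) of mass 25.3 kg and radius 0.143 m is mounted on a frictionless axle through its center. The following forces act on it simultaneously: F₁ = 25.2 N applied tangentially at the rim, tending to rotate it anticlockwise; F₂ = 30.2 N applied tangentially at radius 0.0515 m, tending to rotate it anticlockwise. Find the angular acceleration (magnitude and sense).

α ≈ 19.9 rad/s², anticlockwise

I = ½MR² = (1/2)(25.3)(0.143)² = 0.2587 kg·m².
Taking anticlockwise as positive: τ₁ = +(25.2)(0.143) = +3.604 N·m; τ₂ = +(30.2)(0.0515) = +1.555 N·m.
Net torque τ = 5.159 N·m.
α = τ/I = 5.159/0.2587 = 19.94 rad/s².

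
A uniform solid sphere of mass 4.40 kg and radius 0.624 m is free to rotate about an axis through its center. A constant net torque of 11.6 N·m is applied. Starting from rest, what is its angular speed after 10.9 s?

I = (2/5)MR² = (2/5)(4.40)(0.624)² = 0.6853 kg·m².
α = τ/I = 11.6/0.6853 = 16.93 rad/s².
ω = ω₀ + αt = 0 + (16.93)(10.9) = 184.5 rad/s.

ω ≈ 185 rad/s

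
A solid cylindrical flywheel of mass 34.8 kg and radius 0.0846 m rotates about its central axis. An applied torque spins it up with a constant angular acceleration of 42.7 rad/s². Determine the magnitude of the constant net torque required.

τ ≈ 5.32 N·m

I = ½MR² = (1/2)(34.8)(0.0846)² = 0.1245 kg·m².
τ = Iα = (0.1245)(42.70) = 5.318 N·m.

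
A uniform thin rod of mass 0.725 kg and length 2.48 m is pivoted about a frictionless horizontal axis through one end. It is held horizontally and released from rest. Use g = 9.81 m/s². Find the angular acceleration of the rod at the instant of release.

α ≈ 5.93 rad/s²

About the pivot, I = (1/3)ML² = (1/3)(0.725)(2.48)² = 1.486 kg·m².
The weight acts at the center, a distance L/2 = 1.240 m from the pivot; τ = Mg(L/2) = 8.819 N·m.
α = τ/I = 8.819/1.486 = 5.933 rad/s².
(Equivalently α = (3g/(2L)) = 5.933 rad/s².)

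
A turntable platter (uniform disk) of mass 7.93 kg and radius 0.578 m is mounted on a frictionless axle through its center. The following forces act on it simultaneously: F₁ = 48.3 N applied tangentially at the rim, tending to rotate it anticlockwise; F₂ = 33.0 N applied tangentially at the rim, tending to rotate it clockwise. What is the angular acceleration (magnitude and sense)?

α ≈ 6.68 rad/s², anticlockwise

I = ½MR² = (1/2)(7.93)(0.578)² = 1.325 kg·m².
Taking anticlockwise as positive: τ₁ = +(48.3)(0.578) = +27.92 N·m; τ₂ = −(33.0)(0.578) = −19.07 N·m.
Net torque τ = 8.843 N·m.
α = τ/I = 8.843/1.325 = 6.676 rad/s².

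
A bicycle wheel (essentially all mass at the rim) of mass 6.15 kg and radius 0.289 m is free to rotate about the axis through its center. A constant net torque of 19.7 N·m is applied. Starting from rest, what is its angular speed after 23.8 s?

I = MR² = (6.15)(0.289)² = 0.5137 kg·m².
α = τ/I = 19.7/0.5137 = 38.35 rad/s².
ω = ω₀ + αt = 0 + (38.35)(23.8) = 912.8 rad/s.

ω ≈ 913 rad/s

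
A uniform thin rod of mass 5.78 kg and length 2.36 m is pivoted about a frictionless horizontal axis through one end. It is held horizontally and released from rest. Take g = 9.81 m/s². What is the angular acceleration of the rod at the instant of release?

α ≈ 6.24 rad/s²

About the pivot, I = (1/3)ML² = (1/3)(5.78)(2.36)² = 10.73 kg·m².
The weight acts at the center, a distance L/2 = 1.180 m from the pivot; τ = Mg(L/2) = 66.91 N·m.
α = τ/I = 66.91/10.73 = 6.235 rad/s².
(Equivalently α = (3g/(2L)) = 6.235 rad/s².)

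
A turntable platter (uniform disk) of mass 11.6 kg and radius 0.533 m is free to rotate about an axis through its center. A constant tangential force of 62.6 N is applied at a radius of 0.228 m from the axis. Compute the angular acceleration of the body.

I = ½MR² = (1/2)(11.6)(0.533)² = 1.648 kg·m².
τ = F·r = (62.6)(0.228) = 14.27 N·m.
Newton's second law for rotation, τ = Iα, gives α = τ/I = 14.27/1.648 = 8.662 rad/s².

α ≈ 8.66 rad/s²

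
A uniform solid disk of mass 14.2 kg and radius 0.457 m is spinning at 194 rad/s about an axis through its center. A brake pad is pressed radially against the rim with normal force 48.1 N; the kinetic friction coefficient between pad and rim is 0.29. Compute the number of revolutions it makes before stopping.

≈ 697 revolutions

I = ½MR² = (1/2)(14.2)(0.457)² = 1.483 kg·m².
Friction force f = μN = (0.29)(48.1) = 13.95 N at the rim; torque magnitude τ = fR = 6.375 N·m, opposing ω.
|α| = τ/I = 6.375/1.483 = 4.299 rad/s² (deceleration).
ω² = ω₀² − 2|α|θ with ω = 0 ⇒ θ = ω₀²/(2|α|) = 4377 rad = 696.7 rev.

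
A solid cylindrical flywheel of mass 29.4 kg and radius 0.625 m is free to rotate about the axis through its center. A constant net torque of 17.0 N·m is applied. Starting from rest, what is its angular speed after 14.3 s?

ω ≈ 42.3 rad/s

I = ½MR² = (1/2)(29.4)(0.625)² = 5.742 kg·m².
α = τ/I = 17.0/5.742 = 2.961 rad/s².
ω = ω₀ + αt = 0 + (2.961)(14.3) = 42.34 rad/s.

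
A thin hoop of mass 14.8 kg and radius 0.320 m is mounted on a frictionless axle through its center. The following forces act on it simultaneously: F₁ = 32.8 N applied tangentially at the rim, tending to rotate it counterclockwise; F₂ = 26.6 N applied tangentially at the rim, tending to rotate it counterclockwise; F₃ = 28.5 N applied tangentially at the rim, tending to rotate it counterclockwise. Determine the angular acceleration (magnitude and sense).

α ≈ 18.6 rad/s², counterclockwise

I = MR² = (14.8)(0.320)² = 1.516 kg·m².
Taking counterclockwise as positive: τ₁ = +(32.8)(0.320) = +10.50 N·m; τ₂ = +(26.6)(0.320) = +8.512 N·m; τ₃ = +(28.5)(0.320) = +9.120 N·m.
Net torque τ = 28.13 N·m.
α = τ/I = 28.13/1.516 = 18.56 rad/s².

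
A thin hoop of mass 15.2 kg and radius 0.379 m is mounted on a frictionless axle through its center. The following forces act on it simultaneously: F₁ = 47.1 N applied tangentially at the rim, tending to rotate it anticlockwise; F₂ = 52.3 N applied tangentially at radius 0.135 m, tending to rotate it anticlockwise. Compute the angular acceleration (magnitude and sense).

α ≈ 11.4 rad/s², anticlockwise

I = MR² = (15.2)(0.379)² = 2.183 kg·m².
Taking anticlockwise as positive: τ₁ = +(47.1)(0.379) = +17.85 N·m; τ₂ = +(52.3)(0.135) = +7.061 N·m.
Net torque τ = 24.91 N·m.
α = τ/I = 24.91/2.183 = 11.41 rad/s².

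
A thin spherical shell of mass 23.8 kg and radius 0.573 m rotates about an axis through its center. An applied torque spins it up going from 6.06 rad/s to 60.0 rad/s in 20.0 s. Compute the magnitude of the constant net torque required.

I = (2/3)MR² = (2/3)(23.8)(0.573)² = 5.209 kg·m².
α = Δω/Δt = (60.0 − 6.06)/20.0 = 2.697 rad/s².
τ = Iα = (5.209)(2.697) = 14.05 N·m.

τ ≈ 14.0 N·m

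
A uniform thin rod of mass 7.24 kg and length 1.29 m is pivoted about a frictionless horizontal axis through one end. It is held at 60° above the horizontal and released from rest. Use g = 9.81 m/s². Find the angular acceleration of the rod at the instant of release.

α ≈ 5.70 rad/s²

About the pivot, I = (1/3)ML² = (1/3)(7.24)(1.29)² = 4.016 kg·m².
The weight acts at the center, a distance L/2 = 0.6450 m from the pivot; τ = Mg(L/2) cos 60° = 22.91 N·m.
α = τ/I = 22.91/4.016 = 5.703 rad/s².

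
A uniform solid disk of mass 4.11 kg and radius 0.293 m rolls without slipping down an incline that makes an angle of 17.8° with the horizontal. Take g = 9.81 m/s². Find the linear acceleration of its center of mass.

Translation along the incline: Mg sinθ − f = Ma.
Rotation about the center: fR = Iα with I = ½MR². No-slip gives a = αR, so f = (I/R²)a = (1/2)M a.
Substituting: Mg sinθ = (1 + 0.5000)Ma, so a = g sinθ/(1 + 0.5000) = (9.81) sin 17.8° / 1.500 = 1.999 m/s².

a ≈ 2.00 m/s²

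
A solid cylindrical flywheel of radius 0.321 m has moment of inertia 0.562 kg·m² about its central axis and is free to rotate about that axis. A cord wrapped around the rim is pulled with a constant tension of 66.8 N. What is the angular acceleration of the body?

α ≈ 38.2 rad/s²

τ = F R = (66.8)(0.321) = 21.44 N·m.
From τ = Iα: α = 21.44/0.5620 = 38.15 rad/s².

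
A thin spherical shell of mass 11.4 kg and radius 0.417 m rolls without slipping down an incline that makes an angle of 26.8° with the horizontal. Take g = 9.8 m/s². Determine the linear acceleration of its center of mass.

Translation along the incline: Mg sinθ − f = Ma.
Rotation about the center: fR = Iα with I = (2/3)MR². No-slip gives a = αR, so f = (I/R²)a = (2/3)M a.
Substituting: Mg sinθ = (1 + 0.6667)Ma, so a = g sinθ/(1 + 0.6667) = (9.8) sin 26.8° / 1.667 = 2.651 m/s².

a ≈ 2.65 m/s²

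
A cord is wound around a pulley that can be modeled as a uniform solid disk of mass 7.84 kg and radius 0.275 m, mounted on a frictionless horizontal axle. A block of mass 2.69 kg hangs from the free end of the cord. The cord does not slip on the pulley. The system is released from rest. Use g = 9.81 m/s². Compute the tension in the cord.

I = ½MR² = (1/2)(7.84)(0.275)² = 0.2965 kg·m².
Block: mg − T = ma. Pulley: TR = Iα. No-slip: a = αR, so T = (I/R²)a = 3.920·a.
Then mg = (m + 3.920)a, so a = (2.69)(9.81)/(2.69 + 3.920) = 3.992 m/s².
T = 3.920·a = 15.65 N.

T ≈ 15.6 N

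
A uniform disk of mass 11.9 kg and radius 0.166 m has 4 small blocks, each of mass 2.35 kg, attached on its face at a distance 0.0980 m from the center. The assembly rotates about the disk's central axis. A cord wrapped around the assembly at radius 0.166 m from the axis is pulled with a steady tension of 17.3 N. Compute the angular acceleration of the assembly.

α ≈ 11.3 rad/s²

I_disk = ½MR² = ½(11.9)(0.166)² = 0.1640 kg·m².
I_blocks = 4·m·r² = 4(2.35)(0.0980)² = 0.09028 kg·m².
Total I = 0.2542 kg·m².
τ = F r = (17.3)(0.166) = 2.872 N·m.
α = τ/I = 2.872/0.2542 = 11.30 rad/s².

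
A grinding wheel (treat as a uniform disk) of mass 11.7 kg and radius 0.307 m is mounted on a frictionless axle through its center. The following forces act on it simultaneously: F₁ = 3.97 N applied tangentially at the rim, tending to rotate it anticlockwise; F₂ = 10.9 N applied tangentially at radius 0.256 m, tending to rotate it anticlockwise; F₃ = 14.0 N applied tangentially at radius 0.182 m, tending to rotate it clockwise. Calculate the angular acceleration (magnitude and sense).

α ≈ 2.65 rad/s², anticlockwise

I = ½MR² = (1/2)(11.7)(0.307)² = 0.5514 kg·m².
Taking anticlockwise as positive: τ₁ = +(3.97)(0.307) = +1.219 N·m; τ₂ = +(10.9)(0.256) = +2.790 N·m; τ₃ = −(14.0)(0.182) = −2.548 N·m.
Net torque τ = 1.461 N·m.
α = τ/I = 1.461/0.5514 = 2.650 rad/s².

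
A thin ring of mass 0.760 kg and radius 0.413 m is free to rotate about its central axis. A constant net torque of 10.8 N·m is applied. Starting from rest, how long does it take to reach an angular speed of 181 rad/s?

t ≈ 2.17 s

I = MR² = (0.760)(0.413)² = 0.1296 kg·m².
α = τ/I = 10.8/0.1296 = 83.31 rad/s².
ω = αt ⇒ t = ω/α = 181/83.31 = 2.173 s.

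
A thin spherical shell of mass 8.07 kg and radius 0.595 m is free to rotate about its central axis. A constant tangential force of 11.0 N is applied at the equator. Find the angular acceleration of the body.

I = (2/3)MR² = (2/3)(8.07)(0.595)² = 1.905 kg·m².
τ = F R = (11.0)(0.595) = 6.545 N·m.
Newton's second law for rotation, τ = Iα, gives α = τ/I = 6.545/1.905 = 3.436 rad/s².

α ≈ 3.44 rad/s²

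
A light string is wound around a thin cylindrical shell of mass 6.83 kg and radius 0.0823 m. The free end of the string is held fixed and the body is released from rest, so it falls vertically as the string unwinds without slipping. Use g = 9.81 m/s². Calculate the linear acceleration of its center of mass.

a ≈ 4.91 m/s²

Translation: Mg − T = Ma. Rotation about the center: TR = Iα with I = MR².
With a = αR: T = (I/R²)a = M a, so Mg = (1 + 1.000)Ma.
a = g/(1 + 1.000) = 9.81/2.000 = 4.905 m/s².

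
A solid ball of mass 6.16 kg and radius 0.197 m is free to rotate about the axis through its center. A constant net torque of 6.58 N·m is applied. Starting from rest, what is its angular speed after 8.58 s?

I = (2/5)MR² = (2/5)(6.16)(0.197)² = 0.09563 kg·m².
α = τ/I = 6.58/0.09563 = 68.81 rad/s².
ω = ω₀ + αt = 0 + (68.81)(8.58) = 590.4 rad/s.

ω ≈ 590 rad/s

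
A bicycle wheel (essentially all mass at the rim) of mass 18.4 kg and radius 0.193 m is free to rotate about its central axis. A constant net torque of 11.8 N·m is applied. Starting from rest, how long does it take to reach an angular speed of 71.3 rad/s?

t ≈ 4.14 s

I = MR² = (18.4)(0.193)² = 0.6854 kg·m².
α = τ/I = 11.8/0.6854 = 17.22 rad/s².
ω = αt ⇒ t = ω/α = 71.3/17.22 = 4.141 s.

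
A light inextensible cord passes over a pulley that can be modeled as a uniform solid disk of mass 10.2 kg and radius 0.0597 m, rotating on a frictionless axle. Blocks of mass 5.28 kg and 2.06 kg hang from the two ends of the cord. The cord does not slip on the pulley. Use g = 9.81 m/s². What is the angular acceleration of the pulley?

α ≈ 42.5 rad/s²

I = ½MR² = (1/2)(10.2)(0.0597)² = 0.01818 kg·m².
Heavier block: m₁g − T₁ = m₁a. Lighter block: T₂ − m₂g = m₂a.
Pulley: (T₁ − T₂)R = Iα = I(a/R), so T₁ − T₂ = (I/R²)a = (1/2)M_p a = 5.100·a.
Adding the three: (m₁ − m₂)g = (m₁ + m₂ + 5.100)a, so a = (5.28 − 2.06)(9.81)/(5.28 + 2.06 + 5.100) = 2.539 m/s².
α = a/R = 2.539/0.0597 = 42.53 rad/s².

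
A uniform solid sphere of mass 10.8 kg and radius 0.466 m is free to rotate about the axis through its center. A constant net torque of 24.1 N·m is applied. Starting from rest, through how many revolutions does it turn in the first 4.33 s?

≈ 38.3 revolutions

I = (2/5)MR² = (2/5)(10.8)(0.466)² = 0.9381 kg·m².
α = τ/I = 24.1/0.9381 = 25.69 rad/s².
θ = ½αt² = ½(25.69)(4.33)² = 240.8 rad.
Revolutions = θ/(2π) = 38.33.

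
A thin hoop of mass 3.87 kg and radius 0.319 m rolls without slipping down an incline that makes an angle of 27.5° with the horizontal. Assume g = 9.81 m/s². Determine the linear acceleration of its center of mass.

a ≈ 2.26 m/s²

Translation along the incline: Mg sinθ − f = Ma.
Rotation about the center: fR = Iα with I = MR². No-slip gives a = αR, so f = (I/R²)a = M a.
Substituting: Mg sinθ = (1 + 1.000)Ma, so a = g sinθ/(1 + 1.000) = (9.81) sin 27.5° / 2.000 = 2.265 m/s².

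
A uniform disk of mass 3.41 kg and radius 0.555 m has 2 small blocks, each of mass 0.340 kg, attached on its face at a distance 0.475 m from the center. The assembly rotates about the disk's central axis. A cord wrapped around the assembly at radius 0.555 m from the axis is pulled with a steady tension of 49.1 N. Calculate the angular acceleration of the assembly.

α ≈ 40.2 rad/s²

I_disk = ½MR² = ½(3.41)(0.555)² = 0.5252 kg·m².
I_blocks = 2·m·r² = 2(0.340)(0.475)² = 0.1534 kg·m².
Total I = 0.6786 kg·m².
τ = F r = (49.1)(0.555) = 27.25 N·m.
α = τ/I = 27.25/0.6786 = 40.16 rad/s².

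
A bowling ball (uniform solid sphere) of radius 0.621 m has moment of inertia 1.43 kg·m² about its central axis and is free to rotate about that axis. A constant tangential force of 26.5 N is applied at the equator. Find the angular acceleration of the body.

α ≈ 11.5 rad/s²

τ = F R = (26.5)(0.621) = 16.46 N·m.
From τ = Iα: α = 16.46/1.430 = 11.51 rad/s².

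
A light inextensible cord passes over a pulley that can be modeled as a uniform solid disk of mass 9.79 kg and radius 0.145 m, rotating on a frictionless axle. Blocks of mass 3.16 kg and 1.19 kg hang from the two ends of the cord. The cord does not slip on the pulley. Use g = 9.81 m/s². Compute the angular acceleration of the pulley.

α ≈ 14.4 rad/s²

I = ½MR² = (1/2)(9.79)(0.145)² = 0.1029 kg·m².
Heavier block: m₁g − T₁ = m₁a. Lighter block: T₂ − m₂g = m₂a.
Pulley: (T₁ − T₂)R = Iα = I(a/R), so T₁ − T₂ = (I/R²)a = (1/2)M_p a = 4.895·a.
Adding the three: (m₁ − m₂)g = (m₁ + m₂ + 4.895)a, so a = (3.16 − 1.19)(9.81)/(3.16 + 1.19 + 4.895) = 2.090 m/s².
α = a/R = 2.090/0.145 = 14.42 rad/s².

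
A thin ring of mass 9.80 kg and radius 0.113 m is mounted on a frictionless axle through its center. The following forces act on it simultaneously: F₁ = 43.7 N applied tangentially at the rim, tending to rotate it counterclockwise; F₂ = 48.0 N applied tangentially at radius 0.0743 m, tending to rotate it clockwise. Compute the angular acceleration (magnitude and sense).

α ≈ 11.0 rad/s², counterclockwise

I = MR² = (9.80)(0.113)² = 0.1251 kg·m².
Taking counterclockwise as positive: τ₁ = +(43.7)(0.113) = +4.938 N·m; τ₂ = −(48.0)(0.0743) = −3.566 N·m.
Net torque τ = 1.372 N·m.
α = τ/I = 1.372/0.1251 = 10.96 rad/s².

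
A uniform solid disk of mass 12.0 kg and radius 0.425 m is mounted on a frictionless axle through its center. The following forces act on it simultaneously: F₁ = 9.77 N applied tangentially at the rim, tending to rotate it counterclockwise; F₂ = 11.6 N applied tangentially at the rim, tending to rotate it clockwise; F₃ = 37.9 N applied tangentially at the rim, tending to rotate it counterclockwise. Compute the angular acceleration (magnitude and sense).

α ≈ 14.1 rad/s², counterclockwise

I = ½MR² = (1/2)(12.0)(0.425)² = 1.084 kg·m².
Taking counterclockwise as positive: τ₁ = +(9.77)(0.425) = +4.152 N·m; τ₂ = −(11.6)(0.425) = −4.930 N·m; τ₃ = +(37.9)(0.425) = +16.11 N·m.
Net torque τ = 15.33 N·m.
α = τ/I = 15.33/1.084 = 14.15 rad/s².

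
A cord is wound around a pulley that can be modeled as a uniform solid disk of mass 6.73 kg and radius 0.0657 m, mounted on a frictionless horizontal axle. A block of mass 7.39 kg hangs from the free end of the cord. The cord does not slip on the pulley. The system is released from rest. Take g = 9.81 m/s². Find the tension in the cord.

T ≈ 22.7 N

I = ½MR² = (1/2)(6.73)(0.0657)² = 0.01452 kg·m².
Block: mg − T = ma. Pulley: TR = Iα. No-slip: a = αR, so T = (I/R²)a = 3.365·a.
Then mg = (m + 3.365)a, so a = (7.39)(9.81)/(7.39 + 3.365) = 6.741 m/s².
T = 3.365·a = 22.68 N.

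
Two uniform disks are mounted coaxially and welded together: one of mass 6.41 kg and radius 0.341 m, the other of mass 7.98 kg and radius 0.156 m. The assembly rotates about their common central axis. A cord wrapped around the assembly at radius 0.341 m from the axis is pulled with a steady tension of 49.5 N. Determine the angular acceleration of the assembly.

I = ½M₁R₁² + ½M₂R₂² = ½(6.41)(0.341)² + ½(7.98)(0.156)² = 0.4698 kg·m².
τ = F r = (49.5)(0.341) = 16.88 N·m.
α = τ/I = 16.88/0.4698 = 35.93 rad/s².

α ≈ 35.9 rad/s²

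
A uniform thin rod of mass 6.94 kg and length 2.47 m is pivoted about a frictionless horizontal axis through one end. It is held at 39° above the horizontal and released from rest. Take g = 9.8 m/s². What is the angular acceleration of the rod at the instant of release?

About the pivot, I = (1/3)ML² = (1/3)(6.94)(2.47)² = 14.11 kg·m².
The weight acts at the center, a distance L/2 = 1.235 m from the pivot; τ = Mg(L/2) cos 39° = 65.28 N·m.
α = τ/I = 65.28/14.11 = 4.625 rad/s².

α ≈ 4.63 rad/s²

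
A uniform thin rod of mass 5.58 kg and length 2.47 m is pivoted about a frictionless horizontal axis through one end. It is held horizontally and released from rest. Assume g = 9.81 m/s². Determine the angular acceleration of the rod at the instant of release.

About the pivot, I = (1/3)ML² = (1/3)(5.58)(2.47)² = 11.35 kg·m².
The weight acts at the center, a distance L/2 = 1.235 m from the pivot; τ = Mg(L/2) = 67.60 N·m.
α = τ/I = 67.60/11.35 = 5.957 rad/s².

α ≈ 5.96 rad/s²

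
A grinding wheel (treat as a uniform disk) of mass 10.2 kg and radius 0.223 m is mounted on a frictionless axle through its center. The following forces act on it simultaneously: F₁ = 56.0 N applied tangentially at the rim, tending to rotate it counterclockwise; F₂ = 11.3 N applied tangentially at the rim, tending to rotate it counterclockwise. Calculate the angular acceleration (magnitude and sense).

I = ½MR² = (1/2)(10.2)(0.223)² = 0.2536 kg·m².
Taking counterclockwise as positive: τ₁ = +(56.0)(0.223) = +12.49 N·m; τ₂ = +(11.3)(0.223) = +2.520 N·m.
Net torque τ = 15.01 N·m.
α = τ/I = 15.01/0.2536 = 59.18 rad/s².

α ≈ 59.2 rad/s², counterclockwise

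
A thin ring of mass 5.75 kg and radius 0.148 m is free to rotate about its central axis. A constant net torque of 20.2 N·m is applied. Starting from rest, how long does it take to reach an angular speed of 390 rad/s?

t ≈ 2.43 s

I = MR² = (5.75)(0.148)² = 0.1259 kg·m².
α = τ/I = 20.2/0.1259 = 160.4 rad/s².
ω = αt ⇒ t = ω/α = 390/160.4 = 2.432 s.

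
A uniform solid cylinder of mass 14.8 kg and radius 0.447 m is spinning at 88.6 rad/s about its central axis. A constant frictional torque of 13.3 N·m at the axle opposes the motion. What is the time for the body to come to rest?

I = ½MR² = (1/2)(14.8)(0.447)² = 1.479 kg·m².
The net torque has magnitude 13.3 N·m, opposing ω.
|α| = τ/I = 13.30/1.479 = 8.995 rad/s² (deceleration).
0 = ω₀ − |α|t ⇒ t = ω₀/|α| = 88.6/8.995 = 9.850 s.

t ≈ 9.85 s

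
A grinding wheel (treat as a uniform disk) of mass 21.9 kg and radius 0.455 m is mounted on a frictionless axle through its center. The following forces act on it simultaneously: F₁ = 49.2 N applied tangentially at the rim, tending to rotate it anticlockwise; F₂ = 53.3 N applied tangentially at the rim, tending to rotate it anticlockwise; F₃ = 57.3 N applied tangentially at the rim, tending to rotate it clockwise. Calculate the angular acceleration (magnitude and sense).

I = ½MR² = (1/2)(21.9)(0.455)² = 2.267 kg·m².
Taking anticlockwise as positive: τ₁ = +(49.2)(0.455) = +22.39 N·m; τ₂ = +(53.3)(0.455) = +24.25 N·m; τ₃ = −(57.3)(0.455) = −26.07 N·m.
Net torque τ = 20.57 N·m.
α = τ/I = 20.57/2.267 = 9.072 rad/s².

α ≈ 9.07 rad/s², anticlockwise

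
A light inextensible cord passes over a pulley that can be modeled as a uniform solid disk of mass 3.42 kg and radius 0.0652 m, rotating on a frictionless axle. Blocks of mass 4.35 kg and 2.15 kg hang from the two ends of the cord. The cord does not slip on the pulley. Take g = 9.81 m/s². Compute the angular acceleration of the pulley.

I = ½MR² = (1/2)(3.42)(0.0652)² = 0.007269 kg·m².
Heavier block: m₁g − T₁ = m₁a. Lighter block: T₂ − m₂g = m₂a.
Pulley: (T₁ − T₂)R = Iα = I(a/R), so T₁ − T₂ = (I/R²)a = (1/2)M_p a = 1.710·a.
Adding the three: (m₁ − m₂)g = (m₁ + m₂ + 1.710)a, so a = (4.35 − 2.15)(9.81)/(4.35 + 2.15 + 1.710) = 2.629 m/s².
α = a/R = 2.629/0.0652 = 40.32 rad/s².

α ≈ 40.3 rad/s²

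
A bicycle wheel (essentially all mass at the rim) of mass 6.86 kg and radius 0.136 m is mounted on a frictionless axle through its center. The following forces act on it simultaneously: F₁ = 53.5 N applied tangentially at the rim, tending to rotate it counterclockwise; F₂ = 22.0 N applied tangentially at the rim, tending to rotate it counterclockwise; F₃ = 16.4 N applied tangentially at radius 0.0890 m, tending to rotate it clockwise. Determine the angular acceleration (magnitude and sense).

α ≈ 69.4 rad/s², counterclockwise

I = MR² = (6.86)(0.136)² = 0.1269 kg·m².
Taking counterclockwise as positive: τ₁ = +(53.5)(0.136) = +7.276 N·m; τ₂ = +(22.0)(0.136) = +2.992 N·m; τ₃ = −(16.4)(0.0890) = −1.460 N·m.
Net torque τ = 8.808 N·m.
α = τ/I = 8.808/0.1269 = 69.42 rad/s².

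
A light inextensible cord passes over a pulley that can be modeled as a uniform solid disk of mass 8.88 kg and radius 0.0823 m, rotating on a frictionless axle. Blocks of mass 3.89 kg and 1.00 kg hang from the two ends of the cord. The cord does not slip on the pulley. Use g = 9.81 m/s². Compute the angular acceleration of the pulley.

I = ½MR² = (1/2)(8.88)(0.0823)² = 0.03007 kg·m².
Heavier block: m₁g − T₁ = m₁a. Lighter block: T₂ − m₂g = m₂a.
Pulley: (T₁ − T₂)R = Iα = I(a/R), so T₁ − T₂ = (I/R²)a = (1/2)M_p a = 4.440·a.
Adding the three: (m₁ − m₂)g = (m₁ + m₂ + 4.440)a, so a = (3.89 − 1.00)(9.81)/(3.89 + 1.00 + 4.440) = 3.039 m/s².
α = a/R = 3.039/0.0823 = 36.92 rad/s².

α ≈ 36.9 rad/s²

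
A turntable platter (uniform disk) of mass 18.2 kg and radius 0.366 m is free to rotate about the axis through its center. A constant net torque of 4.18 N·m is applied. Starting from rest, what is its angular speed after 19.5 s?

ω ≈ 66.9 rad/s

I = ½MR² = (1/2)(18.2)(0.366)² = 1.219 kg·m².
α = τ/I = 4.18/1.219 = 3.429 rad/s².
ω = ω₀ + αt = 0 + (3.429)(19.5) = 66.87 rad/s.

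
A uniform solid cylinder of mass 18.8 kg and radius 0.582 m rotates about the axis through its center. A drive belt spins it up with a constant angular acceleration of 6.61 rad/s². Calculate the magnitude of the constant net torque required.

I = ½MR² = (1/2)(18.8)(0.582)² = 3.184 kg·m².
τ = Iα = (3.184)(6.610) = 21.05 N·m.

τ ≈ 21.0 N·m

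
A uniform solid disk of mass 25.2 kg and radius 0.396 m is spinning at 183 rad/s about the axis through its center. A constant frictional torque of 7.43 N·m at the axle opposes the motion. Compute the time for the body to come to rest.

I = ½MR² = (1/2)(25.2)(0.396)² = 1.976 kg·m².
The net torque has magnitude 7.43 N·m, opposing ω.
|α| = τ/I = 7.430/1.976 = 3.760 rad/s² (deceleration).
0 = ω₀ − |α|t ⇒ t = ω₀/|α| = 183/3.760 = 48.67 s.

t ≈ 48.7 s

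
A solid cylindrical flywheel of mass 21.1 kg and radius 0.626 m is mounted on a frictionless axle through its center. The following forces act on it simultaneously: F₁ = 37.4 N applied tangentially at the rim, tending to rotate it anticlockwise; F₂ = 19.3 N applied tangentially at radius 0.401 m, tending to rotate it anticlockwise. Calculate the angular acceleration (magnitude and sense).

α ≈ 7.53 rad/s², anticlockwise

I = ½MR² = (1/2)(21.1)(0.626)² = 4.134 kg·m².
Taking anticlockwise as positive: τ₁ = +(37.4)(0.626) = +23.41 N·m; τ₂ = +(19.3)(0.401) = +7.739 N·m.
Net torque τ = 31.15 N·m.
α = τ/I = 31.15/4.134 = 7.535 rad/s².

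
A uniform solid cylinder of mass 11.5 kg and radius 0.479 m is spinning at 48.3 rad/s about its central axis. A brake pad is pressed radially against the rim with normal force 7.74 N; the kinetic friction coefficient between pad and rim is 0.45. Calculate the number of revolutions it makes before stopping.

≈ 147 revolutions

I = ½MR² = (1/2)(11.5)(0.479)² = 1.319 kg·m².
Friction force f = μN = (0.45)(7.74) = 3.483 N at the rim; torque magnitude τ = fR = 1.668 N·m, opposing ω.
|α| = τ/I = 1.668/1.319 = 1.265 rad/s² (deceleration).
ω² = ω₀² − 2|α|θ with ω = 0 ⇒ θ = ω₀²/(2|α|) = 922.4 rad = 146.8 rev.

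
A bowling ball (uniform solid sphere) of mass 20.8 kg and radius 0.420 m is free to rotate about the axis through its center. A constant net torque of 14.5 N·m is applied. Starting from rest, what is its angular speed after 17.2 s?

I = (2/5)MR² = (2/5)(20.8)(0.420)² = 1.468 kg·m².
α = τ/I = 14.5/1.468 = 9.880 rad/s².
ω = ω₀ + αt = 0 + (9.880)(17.2) = 169.9 rad/s.

ω ≈ 170 rad/s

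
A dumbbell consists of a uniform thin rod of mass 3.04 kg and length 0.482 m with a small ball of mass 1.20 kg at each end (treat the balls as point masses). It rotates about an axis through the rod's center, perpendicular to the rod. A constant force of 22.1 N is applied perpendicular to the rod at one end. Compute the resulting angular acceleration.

α ≈ 26.9 rad/s²

I_rod = (1/12)ML² = (1/12)(3.04)(0.482)² = 0.05886 kg·m².
I_balls = 2·m·(L/2)² = 2(1.20)(0.2410)² = 0.1394 kg·m².
Total I = 0.1982 kg·m².
τ = F·(L/2) = (22.1)(0.241) = 5.326 N·m.
α = τ/I = 5.326/0.1982 = 26.87 rad/s².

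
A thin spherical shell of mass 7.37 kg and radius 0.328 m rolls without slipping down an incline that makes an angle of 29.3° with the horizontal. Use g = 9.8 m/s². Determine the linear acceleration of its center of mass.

Translation along the incline: Mg sinθ − f = Ma.
Rotation about the center: fR = Iα with I = (2/3)MR². No-slip gives a = αR, so f = (I/R²)a = (2/3)M a.
Substituting: Mg sinθ = (1 + 0.6667)Ma, so a = g sinθ/(1 + 0.6667) = (9.8) sin 29.3° / 1.667 = 2.878 m/s².

a ≈ 2.88 m/s²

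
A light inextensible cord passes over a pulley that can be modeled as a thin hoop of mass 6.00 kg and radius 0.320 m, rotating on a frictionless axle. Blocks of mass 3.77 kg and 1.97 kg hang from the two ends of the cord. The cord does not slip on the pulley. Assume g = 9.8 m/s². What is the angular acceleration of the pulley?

I = MR² = (6.00)(0.320)² = 0.6144 kg·m².
Heavier block: m₁g − T₁ = m₁a. Lighter block: T₂ − m₂g = m₂a.
Pulley: (T₁ − T₂)R = Iα = I(a/R), so T₁ − T₂ = (I/R²)a = 1·M_p a = 6.000·a.
Adding the three: (m₁ − m₂)g = (m₁ + m₂ + 6.000)a, so a = (3.77 − 1.97)(9.8)/(3.77 + 1.97 + 6.000) = 1.503 m/s².
α = a/R = 1.503/0.320 = 4.695 rad/s².

α ≈ 4.70 rad/s²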